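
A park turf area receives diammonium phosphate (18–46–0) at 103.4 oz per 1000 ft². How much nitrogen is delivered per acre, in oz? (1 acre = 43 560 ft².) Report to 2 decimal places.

nitrogen per 1000 ft² = 103.4 × 18% = 18.612 oz.
Convert to per acre: 18.612 × 43.56 = 810.739 oz.

810.74 oz N per acre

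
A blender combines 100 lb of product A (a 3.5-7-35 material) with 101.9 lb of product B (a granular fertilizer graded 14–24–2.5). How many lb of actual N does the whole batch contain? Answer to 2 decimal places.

N mass = 3.5%×100 + 14%×101.9 = 17.766 lb.

17.77 lb N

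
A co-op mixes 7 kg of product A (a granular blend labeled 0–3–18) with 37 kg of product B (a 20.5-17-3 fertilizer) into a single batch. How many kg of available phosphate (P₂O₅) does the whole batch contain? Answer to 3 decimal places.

P₂O₅ mass = 3%×7 + 17%×37 = 6.5 kg.

6.500 kg P₂O₅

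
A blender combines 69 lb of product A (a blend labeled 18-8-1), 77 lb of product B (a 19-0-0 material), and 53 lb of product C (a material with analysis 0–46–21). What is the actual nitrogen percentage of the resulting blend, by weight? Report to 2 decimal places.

13.59% N

Total mass = 69 + 77 + 53 = 199 lb.
N mass = 18%×69 + 19%×77 + 0%×53 = 27.05 lb.
% N = 27.05 / 199 = 13.593%.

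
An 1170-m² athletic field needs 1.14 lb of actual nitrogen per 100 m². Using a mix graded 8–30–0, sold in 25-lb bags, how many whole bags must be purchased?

7 bags

Product per 100 m² = 1.14 / 8% = 14.25 lb.
Total product = 14.25 × 1170 / 100 = 166.725 lb.
Bags = ⌈166.725 / 25⌉ = 7.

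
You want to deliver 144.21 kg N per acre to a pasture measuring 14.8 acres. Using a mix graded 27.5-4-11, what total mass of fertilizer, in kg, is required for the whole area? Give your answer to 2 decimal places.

7761.12 kg

Product per acre = 144.21 / 27.5% = 524.4 kg.
Total product = 524.4 × 14.8 = 7761.12 kg.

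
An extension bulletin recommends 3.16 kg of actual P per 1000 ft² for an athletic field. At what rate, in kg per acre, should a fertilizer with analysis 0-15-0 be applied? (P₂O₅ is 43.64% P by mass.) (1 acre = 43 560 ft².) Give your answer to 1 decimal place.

As P₂O₅: 3.16 / 0.4364 = 7.24106 kg per 1000 ft².
Product per 1000 ft² = 7.24106 / 15% = 48.2738 kg.
Convert to per acre: 48.2738 × 43.56 = 2102.805 kg.

2102.8 kg of product per acre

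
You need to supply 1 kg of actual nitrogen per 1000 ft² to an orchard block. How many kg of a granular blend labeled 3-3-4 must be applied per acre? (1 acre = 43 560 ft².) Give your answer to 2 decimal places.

1452.00 kg of product per acre

Product per 1000 ft² = 1 / 3% = 33.3333 kg.
Convert to per acre: 33.3333 × 43.56 = 1452 kg.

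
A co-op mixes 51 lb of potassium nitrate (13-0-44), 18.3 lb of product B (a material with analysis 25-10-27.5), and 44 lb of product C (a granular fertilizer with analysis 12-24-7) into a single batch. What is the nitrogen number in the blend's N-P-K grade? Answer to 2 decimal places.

Total mass = 51 + 18.3 + 44 = 113.3 lb.
N mass = 13%×51 + 25%×18.3 + 12%×44 = 16.485 lb.
% N = 16.485 / 113.3 = 14.5499%.

14.55% N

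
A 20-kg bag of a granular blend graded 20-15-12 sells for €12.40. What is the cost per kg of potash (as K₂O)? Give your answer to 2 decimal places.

K₂O in bag = 20 × 12% = 2.4 kg.
Cost per kg K₂O = €12.40 / 2.4 = €5.1667.

€5.17 per kg K₂O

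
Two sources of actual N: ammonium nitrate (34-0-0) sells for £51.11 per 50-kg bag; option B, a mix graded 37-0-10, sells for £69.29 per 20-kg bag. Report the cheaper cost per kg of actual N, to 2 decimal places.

£3.01 per kg N (ammonium nitrate)

ammonium nitrate: N per bag = 50 × 34% = 17 kg; cost = 51.11 / 17 = £3.0065/kg N.
option B: N per bag = 20 × 37% = 7.4 kg; cost = 69.29 / 7.4 = £9.3635/kg N.
ammonium nitrate is cheaper.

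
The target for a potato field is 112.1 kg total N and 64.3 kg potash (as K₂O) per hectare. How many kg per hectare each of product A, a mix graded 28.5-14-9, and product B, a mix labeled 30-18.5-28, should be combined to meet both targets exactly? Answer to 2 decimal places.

Per-hectare balance (a = product A, b = product B):
N: 0.285·a + 0.3·b = 112.1
K₂O: 0.09·a + 0.28·b = 64.3
Eliminate b: (row1) − 0.3/0.28·(row2) → 0.188571·a = 43.2071, so a = 229.129.
Then b = (64.3 − 0.09·229.129) / 0.28 = 155.994.

229.13 kg product A, 155.99 kg product B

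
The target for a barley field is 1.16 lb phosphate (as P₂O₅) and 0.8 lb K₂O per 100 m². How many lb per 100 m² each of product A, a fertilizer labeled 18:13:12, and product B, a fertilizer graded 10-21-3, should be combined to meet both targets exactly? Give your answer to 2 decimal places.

With a, b = lb per 100 m² of product A and product B:
P₂O₅: 0.13·a + 0.21·b = 1.16
K₂O: 0.12·a + 0.03·b = 0.8
From row1: a = (1.16 − 0.21·b) / 0.13.
Into row2: 0.12·(1.16 − 0.21·b)/0.13 + 0.03·b = 0.8 → b = 1.65258, a = 6.25352.

6.25 lb product A, 1.65 lb product B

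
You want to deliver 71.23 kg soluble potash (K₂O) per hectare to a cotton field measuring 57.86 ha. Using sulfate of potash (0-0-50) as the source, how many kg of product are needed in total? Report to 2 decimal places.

8242.74 kg

Product per hectare = 71.23 / 50% = 142.46 kg.
Total product = 142.46 × 57.86 = 8242.736 kg.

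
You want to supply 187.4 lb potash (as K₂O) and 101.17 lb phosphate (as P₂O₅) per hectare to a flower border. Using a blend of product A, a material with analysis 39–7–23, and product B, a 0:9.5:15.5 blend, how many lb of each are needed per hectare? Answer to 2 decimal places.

192.88 lb product A, 922.83 lb product B

Let a = lb of product A, b = lb of product B (per hectare).
K₂O: 0.23·a + 0.155·b = 187.4
P₂O₅: 0.07·a + 0.095·b = 101.17
From row1: a = (187.4 − 0.155·b) / 0.23.
Into row2: 0.07·(187.4 − 0.155·b)/0.23 + 0.095·b = 101.17 → b = 922.827, a = 192.877.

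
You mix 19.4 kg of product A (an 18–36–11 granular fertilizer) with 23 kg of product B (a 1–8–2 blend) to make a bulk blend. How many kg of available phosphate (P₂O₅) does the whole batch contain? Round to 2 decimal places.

P₂O₅ mass = 36%×19.4 + 8%×23 = 8.824 kg.

8.82 kg P₂O₅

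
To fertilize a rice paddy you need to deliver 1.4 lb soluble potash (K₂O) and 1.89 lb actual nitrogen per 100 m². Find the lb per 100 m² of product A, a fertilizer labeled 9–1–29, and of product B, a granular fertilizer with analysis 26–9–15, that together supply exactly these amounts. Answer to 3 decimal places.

1.300 lb product A, 6.819 lb product B

With a, b = lb per 100 m² of product A and product B:
K₂O: 0.29·a + 0.15·b = 1.4
N: 0.09·a + 0.26·b = 1.89
Eliminate a: (row1) − 0.29/0.09·(row2) → -0.687778·b = -4.69, so b = 6.81906.
Back-substitute: a = (1.4 − 0.15·6.81906) / 0.29 = 1.30048.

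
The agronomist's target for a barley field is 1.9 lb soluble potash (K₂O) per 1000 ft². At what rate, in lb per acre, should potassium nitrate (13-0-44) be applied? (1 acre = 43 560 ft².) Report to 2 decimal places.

Product per 1000 ft² = 1.9 / 44% = 4.31818 lb.
Convert to per acre: 4.31818 × 43.56 = 188.1 lb.

188.10 lb of product per acre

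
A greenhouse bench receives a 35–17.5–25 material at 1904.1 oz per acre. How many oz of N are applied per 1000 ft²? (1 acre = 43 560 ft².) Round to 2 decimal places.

nitrogen per acre = 1904.1 × 35% = 666.435 oz.
Convert to per 1000 ft²: 666.435 × 0.0229568 = 15.2992 oz.

15.30 oz N per thousand sq ft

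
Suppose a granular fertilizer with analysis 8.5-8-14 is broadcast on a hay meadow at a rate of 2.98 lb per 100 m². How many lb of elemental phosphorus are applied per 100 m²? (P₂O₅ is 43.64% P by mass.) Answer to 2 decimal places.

P₂O₅ per 100 m² = 2.98 × 8% = 0.2384 lb.
Elemental P = 0.2384 × 0.4364 = 0.104038 lb per 100 m².

0.10 lb P per hundred sq m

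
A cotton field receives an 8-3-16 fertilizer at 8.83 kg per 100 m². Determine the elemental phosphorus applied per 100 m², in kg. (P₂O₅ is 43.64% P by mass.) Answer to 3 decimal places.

P₂O₅ per 100 m² = 8.83 × 3% = 0.2649 kg.
Elemental P = 0.2649 × 0.4364 = 0.115602 kg per 100 m².

0.116 kg P per hundred sq m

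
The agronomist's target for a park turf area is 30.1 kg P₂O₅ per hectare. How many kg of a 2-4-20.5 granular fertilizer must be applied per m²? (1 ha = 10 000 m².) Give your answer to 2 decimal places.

0.08 kg of product per sq m

Product per hectare = 30.1 / 4% = 752.5 kg.
Convert to per m²: 752.5 × 0.0001 = 0.07525 kg.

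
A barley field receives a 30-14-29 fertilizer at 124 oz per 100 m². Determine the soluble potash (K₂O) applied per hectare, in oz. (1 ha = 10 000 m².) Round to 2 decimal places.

K₂O per 100 m² = 124 × 29% = 35.96 oz.
Convert to per hectare: 35.96 × 100 = 3596 oz.

3596.00 oz K₂O per hectare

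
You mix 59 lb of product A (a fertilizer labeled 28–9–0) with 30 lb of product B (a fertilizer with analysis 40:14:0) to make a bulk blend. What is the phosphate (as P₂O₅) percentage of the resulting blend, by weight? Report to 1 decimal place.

Total mass = 59 + 30 = 89 lb.
P₂O₅ mass = 9%×59 + 14%×30 = 9.51 lb.
% P₂O₅ = 9.51 / 89 = 10.6854%.

10.7% P₂O₅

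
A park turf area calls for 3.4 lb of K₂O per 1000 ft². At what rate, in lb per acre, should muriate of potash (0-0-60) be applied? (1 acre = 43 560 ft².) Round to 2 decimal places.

Product per 1000 ft² = 3.4 / 60% = 5.66667 lb.
Convert to per acre: 5.66667 × 43.56 = 246.84 lb.

246.84 lb of product per acre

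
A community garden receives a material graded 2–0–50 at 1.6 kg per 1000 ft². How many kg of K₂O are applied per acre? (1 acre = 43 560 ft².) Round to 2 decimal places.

34.85 kg K₂O per acre

K₂O per 1000 ft² = 1.6 × 50% = 0.8 kg.
Convert to per acre: 0.8 × 43.56 = 34.848 kg.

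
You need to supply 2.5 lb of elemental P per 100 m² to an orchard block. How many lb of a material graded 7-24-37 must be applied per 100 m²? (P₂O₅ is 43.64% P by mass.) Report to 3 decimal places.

23.870 lb of product per hundred sq m

As P₂O₅: 2.5 / 0.4364 = 5.72869 lb per 100 m².
Product per 100 m² = 5.72869 / 24% = 23.8695 lb.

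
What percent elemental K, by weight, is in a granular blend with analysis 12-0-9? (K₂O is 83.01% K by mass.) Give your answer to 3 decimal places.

%K = 9 × 0.8301 = 7.4709%.

7.471% K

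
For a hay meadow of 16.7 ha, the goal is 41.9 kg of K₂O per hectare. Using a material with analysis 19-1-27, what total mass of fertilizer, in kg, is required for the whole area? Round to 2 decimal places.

2591.59 kg

Product per hectare = 41.9 / 27% = 155.185 kg.
Total product = 155.185 × 16.7 = 2591.593 kg.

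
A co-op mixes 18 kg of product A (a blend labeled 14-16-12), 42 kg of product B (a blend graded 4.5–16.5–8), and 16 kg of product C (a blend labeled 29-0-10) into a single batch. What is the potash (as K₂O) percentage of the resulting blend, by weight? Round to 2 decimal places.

9.37% K₂O

Total mass = 18 + 42 + 16 = 76 kg.
K₂O mass = 12%×18 + 8%×42 + 10%×16 = 7.12 kg.
% K₂O = 7.12 / 76 = 9.36842%.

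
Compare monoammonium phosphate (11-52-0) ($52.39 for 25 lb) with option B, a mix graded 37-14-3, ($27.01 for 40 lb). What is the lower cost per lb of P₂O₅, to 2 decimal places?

monoammonium phosphate: P₂O₅ per bag = 25 × 52% = 13 lb; cost = 52.39 / 13 = $4.0300/lb P₂O₅.
option B: P₂O₅ per bag = 40 × 14% = 5.6 lb; cost = 27.01 / 5.6 = $4.8232/lb P₂O₅.
monoammonium phosphate is cheaper.

$4.03 per lb P₂O₅ (monoammonium phosphate)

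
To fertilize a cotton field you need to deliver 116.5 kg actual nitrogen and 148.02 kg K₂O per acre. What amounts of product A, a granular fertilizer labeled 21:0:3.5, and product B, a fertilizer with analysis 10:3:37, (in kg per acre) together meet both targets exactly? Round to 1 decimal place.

Let a = kg of product A, b = kg of product B (per acre).
N: 0.21·a + 0.1·b = 116.5
K₂O: 0.035·a + 0.37·b = 148.02
Eliminate a: (row1) − 0.21/0.035·(row2) → -2.12·b = -771.62, so b = 363.972.
Back-substitute: a = (116.5 − 0.1·363.972) / 0.21 = 381.442.

381.4 kg product A, 364.0 kg product B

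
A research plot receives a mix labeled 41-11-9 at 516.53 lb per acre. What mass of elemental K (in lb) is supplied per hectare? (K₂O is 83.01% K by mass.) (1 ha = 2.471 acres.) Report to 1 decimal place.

95.4 lb K per hectare

K₂O per acre = 516.53 × 9% = 46.4877 lb.
Elemental K = 46.4877 × 0.8301 = 38.5894 lb per acre.
Convert to per hectare: 38.5894 × 2.471 = 95.3545 lb.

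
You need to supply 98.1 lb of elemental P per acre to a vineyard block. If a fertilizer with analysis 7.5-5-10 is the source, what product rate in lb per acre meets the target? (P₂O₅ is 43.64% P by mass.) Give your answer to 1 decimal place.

As P₂O₅: 98.1 / 0.4364 = 224.794 lb per acre.
Product per acre = 224.794 / 5% = 4495.88 lb.

4495.9 lb of product per acre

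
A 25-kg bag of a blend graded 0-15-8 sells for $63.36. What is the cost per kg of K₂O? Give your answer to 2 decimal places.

K₂O in bag = 25 × 8% = 2 kg.
Cost per kg K₂O = $63.36 / 2 = $31.6800.

$31.68 per kg K₂O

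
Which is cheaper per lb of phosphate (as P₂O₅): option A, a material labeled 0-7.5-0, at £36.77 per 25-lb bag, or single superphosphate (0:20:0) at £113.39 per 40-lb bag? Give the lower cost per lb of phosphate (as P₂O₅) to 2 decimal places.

£14.17 per lb P₂O₅ (single superphosphate)

option A: P₂O₅ per bag = 25 × 7.5% = 1.875 lb; cost = 36.77 / 1.875 = £19.6107/lb P₂O₅.
single superphosphate: P₂O₅ per bag = 40 × 20% = 8 lb; cost = 113.39 / 8 = £14.1738/lb P₂O₅.
single superphosphate is cheaper.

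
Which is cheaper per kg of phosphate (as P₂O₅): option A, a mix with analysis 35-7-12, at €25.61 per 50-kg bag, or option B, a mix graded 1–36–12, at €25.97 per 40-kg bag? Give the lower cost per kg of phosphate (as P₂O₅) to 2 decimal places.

€1.80 per kg P₂O₅ (option B)

option A: P₂O₅ per bag = 50 × 7% = 3.5 kg; cost = 25.61 / 3.5 = €7.3171/kg P₂O₅.
option B: P₂O₅ per bag = 40 × 36% = 14.4 kg; cost = 25.97 / 14.4 = €1.8035/kg P₂O₅.
option B is cheaper.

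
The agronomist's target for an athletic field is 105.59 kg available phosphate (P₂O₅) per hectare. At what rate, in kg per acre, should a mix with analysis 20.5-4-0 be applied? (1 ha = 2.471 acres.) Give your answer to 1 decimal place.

Product per hectare = 105.59 / 4% = 2639.75 kg.
Convert to per acre: 2639.75 × 0.404694 = 1068.29 kg.

1068.3 kg of product per acre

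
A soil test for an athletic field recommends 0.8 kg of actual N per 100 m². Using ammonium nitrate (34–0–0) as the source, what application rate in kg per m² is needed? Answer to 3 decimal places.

Product per 100 m² = 0.8 / 34% = 2.35294 kg.
Convert to per m²: 2.35294 × 0.01 = 0.0235294 kg.

0.024 kg of product per sq m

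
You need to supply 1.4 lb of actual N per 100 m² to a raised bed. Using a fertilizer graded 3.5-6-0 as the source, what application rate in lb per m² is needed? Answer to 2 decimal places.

Product per 100 m² = 1.4 / 3.5% = 40 lb.
Convert to per m²: 40 × 0.01 = 0.4 lb.

0.40 lb of product per sq m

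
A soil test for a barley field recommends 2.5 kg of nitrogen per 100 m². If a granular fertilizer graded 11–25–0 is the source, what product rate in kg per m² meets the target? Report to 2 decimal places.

Product per 100 m² = 2.5 / 11% = 22.7273 kg.
Convert to per m²: 22.7273 × 0.01 = 0.227273 kg.

0.23 kg of product per sq m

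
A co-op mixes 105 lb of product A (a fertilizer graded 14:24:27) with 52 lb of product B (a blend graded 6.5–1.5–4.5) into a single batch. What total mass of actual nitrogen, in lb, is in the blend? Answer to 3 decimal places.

18.080 lb N

N mass = 14%×105 + 6.5%×52 = 18.08 lb.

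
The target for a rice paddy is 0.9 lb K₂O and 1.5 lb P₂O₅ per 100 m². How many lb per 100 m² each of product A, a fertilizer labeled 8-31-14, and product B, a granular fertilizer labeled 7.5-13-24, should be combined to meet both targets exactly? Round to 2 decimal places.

With a, b = lb per 100 m² of product A and product B:
K₂O: 0.14·a + 0.24·b = 0.9
P₂O₅: 0.31·a + 0.13·b = 1.5
Eliminate b: (row1) − 0.24/0.13·(row2) → -0.432308·a = -1.86923, so a = 4.32384.
Then b = (1.5 − 0.31·4.32384) / 0.13 = 1.22776.

4.32 lb product A, 1.23 lb product B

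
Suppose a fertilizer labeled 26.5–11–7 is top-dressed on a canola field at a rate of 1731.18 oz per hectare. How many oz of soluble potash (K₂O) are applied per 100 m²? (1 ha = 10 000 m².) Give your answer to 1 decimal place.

1.2 oz K₂O per hundred sq m

K₂O per hectare = 1731.18 × 7% = 121.183 oz.
Convert to per 100 m²: 121.183 × 0.01 = 1.21183 oz.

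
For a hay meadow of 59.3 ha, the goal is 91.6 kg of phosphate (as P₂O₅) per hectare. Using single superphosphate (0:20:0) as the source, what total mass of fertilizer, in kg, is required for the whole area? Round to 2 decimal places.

Product per hectare = 91.6 / 20% = 458 kg.
Total product = 458 × 59.3 = 27159.4 kg.

27159.40 kg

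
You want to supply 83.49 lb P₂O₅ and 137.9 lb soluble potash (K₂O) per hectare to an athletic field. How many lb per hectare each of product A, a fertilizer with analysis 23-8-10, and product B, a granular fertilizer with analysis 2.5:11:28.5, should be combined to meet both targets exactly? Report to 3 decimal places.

730.987 lb product A, 227.373 lb product B

Per-hectare balance (a = product A, b = product B):
P₂O₅: 0.08·a + 0.11·b = 83.49
K₂O: 0.1·a + 0.285·b = 137.9
Eliminate a: (row1) − 0.08/0.1·(row2) → -0.118·b = -26.83, so b = 227.3729.
Back-substitute: a = (83.49 − 0.11·227.3729) / 0.08 = 730.9873.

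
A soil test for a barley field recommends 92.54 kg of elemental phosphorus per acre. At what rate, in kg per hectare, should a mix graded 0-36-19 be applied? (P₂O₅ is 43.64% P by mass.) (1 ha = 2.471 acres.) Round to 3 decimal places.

1455.509 kg of product per hectare

As P₂O₅: 92.54 / 0.4364 = 212.053 kg per acre.
Product per acre = 212.053 / 36% = 589.037 kg.
Convert to per hectare: 589.037 × 2.471 = 1455.5093 kg.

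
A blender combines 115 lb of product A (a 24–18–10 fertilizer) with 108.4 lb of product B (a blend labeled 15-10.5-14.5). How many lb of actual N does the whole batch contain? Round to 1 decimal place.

43.9 lb N

N mass = 24%×115 + 15%×108.4 = 43.86 lb.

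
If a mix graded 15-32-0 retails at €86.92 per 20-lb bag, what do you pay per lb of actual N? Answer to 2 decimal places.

N in bag = 20 × 15% = 3 lb.
Cost per lb N = €86.92 / 3 = €28.9733.

€28.97 per lb N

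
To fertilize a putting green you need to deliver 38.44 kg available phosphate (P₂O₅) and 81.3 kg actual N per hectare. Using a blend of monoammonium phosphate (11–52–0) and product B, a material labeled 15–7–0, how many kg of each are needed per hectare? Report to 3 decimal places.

Per-hectare balance (a = monoammonium phosphate, b = product B):
P₂O₅: 0.52·a + 0.07·b = 38.44
N: 0.11·a + 0.15·b = 81.3
Solving simultaneously: a = 1.06686, b = 541.2176.

1.067 kg monoammonium phosphate, 541.218 kg product B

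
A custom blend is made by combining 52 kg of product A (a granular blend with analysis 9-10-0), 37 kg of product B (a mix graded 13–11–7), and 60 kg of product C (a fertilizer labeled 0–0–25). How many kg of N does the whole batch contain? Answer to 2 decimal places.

N mass = 9%×52 + 13%×37 + 0%×60 = 9.49 kg.

9.49 kg N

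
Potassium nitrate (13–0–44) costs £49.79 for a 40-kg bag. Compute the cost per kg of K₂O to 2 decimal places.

£2.83 per kg K₂O

K₂O in bag = 40 × 44% = 17.6 kg.
Cost per kg K₂O = £49.79 / 17.6 = £2.8290.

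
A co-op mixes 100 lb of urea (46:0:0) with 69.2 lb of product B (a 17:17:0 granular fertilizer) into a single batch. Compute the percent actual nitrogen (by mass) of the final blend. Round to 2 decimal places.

34.14% N

Total mass = 100 + 69.2 = 169.2 lb.
N mass = 46%×100 + 17%×69.2 = 57.764 lb.
% N = 57.764 / 169.2 = 34.1395%.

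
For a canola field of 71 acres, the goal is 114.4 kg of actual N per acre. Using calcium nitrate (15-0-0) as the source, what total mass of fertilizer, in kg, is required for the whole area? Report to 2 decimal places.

Product per acre = 114.4 / 15% = 762.667 kg.
Total product = 762.667 × 71 = 54149.333 kg.

54149.33 kg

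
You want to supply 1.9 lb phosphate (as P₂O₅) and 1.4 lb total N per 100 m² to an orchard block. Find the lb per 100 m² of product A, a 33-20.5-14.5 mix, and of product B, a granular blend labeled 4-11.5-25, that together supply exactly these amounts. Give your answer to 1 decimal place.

2.9 lb product A, 11.4 lb product B

Per-100 m² balance (a = product A, b = product B):
P₂O₅: 0.205·a + 0.115·b = 1.9
N: 0.33·a + 0.04·b = 1.4
Eliminate b: (row1) − 0.115/0.04·(row2) → -0.74375·a = -2.125, so a = 2.85714.
Then b = (1.4 − 0.33·2.85714) / 0.04 = 11.4286.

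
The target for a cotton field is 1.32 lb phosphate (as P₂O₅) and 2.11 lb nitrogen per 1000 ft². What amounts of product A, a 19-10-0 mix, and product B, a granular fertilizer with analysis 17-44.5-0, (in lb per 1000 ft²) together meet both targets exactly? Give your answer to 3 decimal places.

Let a = lb of product A, b = lb of product B (per 1000 ft²).
P₂O₅: 0.1·a + 0.445·b = 1.32
N: 0.19·a + 0.17·b = 2.11
From row1: a = (1.32 − 0.445·b) / 0.1.
Into row2: 0.19·(1.32 − 0.445·b)/0.1 + 0.17·b = 2.11 → b = 0.589193, a = 10.5781.

10.578 lb product A, 0.589 lb product B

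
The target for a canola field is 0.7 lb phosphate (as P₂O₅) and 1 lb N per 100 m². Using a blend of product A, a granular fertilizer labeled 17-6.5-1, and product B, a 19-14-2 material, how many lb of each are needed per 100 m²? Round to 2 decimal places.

Per-100 m² balance (a = product A, b = product B):
P₂O₅: 0.065·a + 0.14·b = 0.7
N: 0.17·a + 0.19·b = 1
Solving simultaneously: a = 0.611354, b = 4.71616.

0.61 lb product A, 4.72 lb product B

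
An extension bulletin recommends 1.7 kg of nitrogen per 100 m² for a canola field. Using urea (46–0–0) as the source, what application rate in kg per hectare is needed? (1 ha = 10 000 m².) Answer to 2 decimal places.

369.57 kg of product per hectare

Product per 100 m² = 1.7 / 46% = 3.69565 kg.
Convert to per hectare: 3.69565 × 100 = 369.565 kg.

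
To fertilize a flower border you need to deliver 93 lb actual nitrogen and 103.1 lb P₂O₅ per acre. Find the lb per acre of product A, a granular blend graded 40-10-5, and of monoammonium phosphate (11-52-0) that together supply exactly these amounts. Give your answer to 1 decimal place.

187.9 lb product A, 162.1 lb monoammonium phosphate

Per-acre balance (a = product A, b = monoammonium phosphate):
N: 0.4·a + 0.11·b = 93
P₂O₅: 0.1·a + 0.52·b = 103.1
Solving simultaneously: a = 187.914, b = 162.132.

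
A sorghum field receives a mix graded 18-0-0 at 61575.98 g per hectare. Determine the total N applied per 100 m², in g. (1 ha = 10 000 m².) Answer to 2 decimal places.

nitrogen per hectare = 61575.98 × 18% = 11083.7 g.
Convert to per 100 m²: 11083.7 × 0.01 = 110.837 g.

110.84 g N per hundred sq m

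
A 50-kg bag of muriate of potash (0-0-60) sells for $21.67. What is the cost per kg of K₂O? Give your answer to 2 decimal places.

$0.72 per kg K₂O

K₂O in bag = 50 × 60% = 30 kg.
Cost per kg K₂O = $21.67 / 30 = $0.7223.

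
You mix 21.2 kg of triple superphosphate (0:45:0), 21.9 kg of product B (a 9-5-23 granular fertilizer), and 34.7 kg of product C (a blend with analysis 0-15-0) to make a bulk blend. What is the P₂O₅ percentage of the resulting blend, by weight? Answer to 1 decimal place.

Total mass = 21.2 + 21.9 + 34.7 = 77.8 kg.
P₂O₅ mass = 45%×21.2 + 5%×21.9 + 15%×34.7 = 15.84 kg.
% P₂O₅ = 15.84 / 77.8 = 20.3599%.

20.4% P₂O₅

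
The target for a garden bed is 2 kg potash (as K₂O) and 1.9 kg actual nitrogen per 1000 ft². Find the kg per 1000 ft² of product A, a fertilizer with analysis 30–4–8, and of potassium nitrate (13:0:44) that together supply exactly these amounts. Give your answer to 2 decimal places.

4.74 kg product A, 3.68 kg potassium nitrate

With a, b = kg per 1000 ft² of product A and potassium nitrate:
K₂O: 0.08·a + 0.44·b = 2
N: 0.3·a + 0.13·b = 1.9
Eliminate b: (row1) − 0.44/0.13·(row2) → -0.935385·a = -4.43077, so a = 4.73684.
Then b = (1.9 − 0.3·4.73684) / 0.13 = 3.68421.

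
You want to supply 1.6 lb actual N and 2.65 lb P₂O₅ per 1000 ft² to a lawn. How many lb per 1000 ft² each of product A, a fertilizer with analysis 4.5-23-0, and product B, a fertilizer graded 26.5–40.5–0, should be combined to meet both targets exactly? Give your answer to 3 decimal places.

Let a = lb of product A, b = lb of product B (per 1000 ft²).
N: 0.045·a + 0.265·b = 1.6
P₂O₅: 0.23·a + 0.405·b = 2.65
Eliminate a: (row1) − 0.045/0.23·(row2) → 0.185761·b = 1.08152, so b = 5.82212.
Back-substitute: a = (1.6 − 0.265·5.82212) / 0.045 = 1.26975.

1.270 lb product A, 5.822 lb product B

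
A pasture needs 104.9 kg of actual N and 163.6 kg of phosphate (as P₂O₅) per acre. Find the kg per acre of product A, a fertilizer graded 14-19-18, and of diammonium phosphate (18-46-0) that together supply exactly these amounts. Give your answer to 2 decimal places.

With a, b = kg per acre of product A and diammonium phosphate:
N: 0.14·a + 0.18·b = 104.9
P₂O₅: 0.19·a + 0.46·b = 163.6
Eliminate b: (row1) − 0.18/0.46·(row2) → 0.0656522·a = 40.8826, so a = 622.715.
Then b = (163.6 − 0.19·622.715) / 0.46 = 98.4437.

622.72 kg product A, 98.44 kg diammonium phosphate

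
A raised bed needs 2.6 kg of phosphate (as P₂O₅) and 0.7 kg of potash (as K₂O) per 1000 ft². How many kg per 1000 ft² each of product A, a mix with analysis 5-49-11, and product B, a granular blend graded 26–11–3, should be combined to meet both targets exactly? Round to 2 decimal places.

0.38 kg product A, 21.92 kg product B

Per-1000 ft² balance (a = product A, b = product B):
P₂O₅: 0.49·a + 0.11·b = 2.6
K₂O: 0.11·a + 0.03·b = 0.7
Solving simultaneously: a = 0.384615, b = 21.9231.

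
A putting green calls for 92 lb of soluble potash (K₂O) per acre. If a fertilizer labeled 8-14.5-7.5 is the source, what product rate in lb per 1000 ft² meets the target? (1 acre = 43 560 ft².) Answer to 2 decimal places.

28.16 lb of product per thousand sq ft

Product per acre = 92 / 7.5% = 1226.67 lb.
Convert to per 1000 ft²: 1226.67 × 0.0229568 = 28.1604 lb.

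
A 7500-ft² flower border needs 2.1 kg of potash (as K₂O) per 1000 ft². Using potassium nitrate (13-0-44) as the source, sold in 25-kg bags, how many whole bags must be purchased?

2 bags

Product per 1000 ft² = 2.1 / 44% = 4.77273 kg.
Total product = 4.77273 × 7500 / 1000 = 35.7955 kg.
Bags = ⌈35.7955 / 25⌉ = 2.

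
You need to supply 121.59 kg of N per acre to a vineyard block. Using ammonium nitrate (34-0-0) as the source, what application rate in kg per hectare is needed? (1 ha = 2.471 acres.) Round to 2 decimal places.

Product per acre = 121.59 / 34% = 357.618 kg.
Convert to per hectare: 357.618 × 2.471 = 883.673 kg.

883.67 kg of product per hectare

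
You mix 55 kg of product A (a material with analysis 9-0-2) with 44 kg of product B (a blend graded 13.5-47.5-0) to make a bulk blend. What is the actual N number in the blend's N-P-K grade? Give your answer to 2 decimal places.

11.00% N

Total mass = 55 + 44 = 99 kg.
N mass = 9%×55 + 13.5%×44 = 10.89 kg.
% N = 10.89 / 99 = 11%.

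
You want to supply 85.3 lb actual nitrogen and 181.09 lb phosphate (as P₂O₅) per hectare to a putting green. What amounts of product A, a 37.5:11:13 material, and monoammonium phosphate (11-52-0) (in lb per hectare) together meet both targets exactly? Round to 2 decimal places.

133.60 lb product A, 319.99 lb monoammonium phosphate

With a, b = lb per hectare of product A and monoammonium phosphate:
N: 0.375·a + 0.11·b = 85.3
P₂O₅: 0.11·a + 0.52·b = 181.09
Eliminate a: (row1) − 0.375/0.11·(row2) → -1.66273·b = -532.052, so b = 319.988.
Back-substitute: a = (85.3 − 0.11·319.988) / 0.375 = 133.604.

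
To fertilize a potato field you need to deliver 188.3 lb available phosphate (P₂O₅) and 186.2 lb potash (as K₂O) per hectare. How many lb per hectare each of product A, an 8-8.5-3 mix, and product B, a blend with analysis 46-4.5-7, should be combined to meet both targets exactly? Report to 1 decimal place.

1043.9 lb product A, 2212.6 lb product B

Let a = lb of product A, b = lb of product B (per hectare).
P₂O₅: 0.085·a + 0.045·b = 188.3
K₂O: 0.03·a + 0.07·b = 186.2
Eliminate b: (row1) − 0.045/0.07·(row2) → 0.0657143·a = 68.6, so a = 1043.91.
Then b = (186.2 − 0.03·1043.91) / 0.07 = 2212.61.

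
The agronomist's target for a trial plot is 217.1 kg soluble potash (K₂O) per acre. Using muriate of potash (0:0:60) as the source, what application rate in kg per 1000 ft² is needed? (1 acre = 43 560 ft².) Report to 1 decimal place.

8.3 kg of product per thousand sq ft

Product per acre = 217.1 / 60% = 361.833 kg.
Convert to per 1000 ft²: 361.833 × 0.0229568 = 8.30655 kg.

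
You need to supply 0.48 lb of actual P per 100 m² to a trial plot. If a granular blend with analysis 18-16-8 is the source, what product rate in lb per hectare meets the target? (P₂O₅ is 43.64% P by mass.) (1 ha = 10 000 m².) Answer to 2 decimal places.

687.44 lb of product per hectare

As P₂O₅: 0.48 / 0.4364 = 1.09991 lb per 100 m².
Product per 100 m² = 1.09991 / 16% = 6.87443 lb.
Convert to per hectare: 6.87443 × 100 = 687.443 lb.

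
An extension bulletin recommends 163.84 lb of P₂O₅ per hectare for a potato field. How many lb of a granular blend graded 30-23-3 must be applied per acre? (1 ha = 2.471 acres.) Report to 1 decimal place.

Product per hectare = 163.84 / 23% = 712.348 lb.
Convert to per acre: 712.348 × 0.404694 = 288.283 lb.

288.3 lb of product per acre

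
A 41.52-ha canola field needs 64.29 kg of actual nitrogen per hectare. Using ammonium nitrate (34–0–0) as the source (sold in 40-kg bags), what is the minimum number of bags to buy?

197 bags

Product per hectare = 64.29 / 34% = 189.088 kg.
Total product = 189.088 × 41.52 = 7850.94 kg.
Bags = ⌈7850.94 / 40⌉ = 197.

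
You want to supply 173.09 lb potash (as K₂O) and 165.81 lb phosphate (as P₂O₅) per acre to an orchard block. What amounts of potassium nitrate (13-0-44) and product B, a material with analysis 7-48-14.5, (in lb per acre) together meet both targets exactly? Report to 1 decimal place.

279.5 lb potassium nitrate, 345.4 lb product B

With a, b = lb per acre of potassium nitrate and product B:
K₂O: 0.44·a + 0.145·b = 173.09
P₂O₅: 0·a + 0.48·b = 165.81
Solving simultaneously: a = 279.549, b = 345.438.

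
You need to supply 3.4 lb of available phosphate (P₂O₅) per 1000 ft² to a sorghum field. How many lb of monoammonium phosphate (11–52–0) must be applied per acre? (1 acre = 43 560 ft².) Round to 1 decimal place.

Product per 1000 ft² = 3.4 / 52% = 6.53846 lb.
Convert to per acre: 6.53846 × 43.56 = 284.815 lb.

284.8 lb of product per acre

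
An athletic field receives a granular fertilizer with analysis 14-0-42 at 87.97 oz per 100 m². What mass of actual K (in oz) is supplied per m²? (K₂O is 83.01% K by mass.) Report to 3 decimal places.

K₂O per 100 m² = 87.97 × 42% = 36.9474 oz.
Elemental K = 36.9474 × 0.8301 = 30.67 oz per 100 m².
Convert to per m²: 30.67 × 0.01 = 0.3067 oz.

0.307 oz K per sq m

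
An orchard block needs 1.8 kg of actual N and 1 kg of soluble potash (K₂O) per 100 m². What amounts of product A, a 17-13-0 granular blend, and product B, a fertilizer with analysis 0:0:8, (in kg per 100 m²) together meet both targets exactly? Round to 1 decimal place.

With a, b = kg per 100 m² of product A and product B:
N: 0.17·a + 0·b = 1.8
K₂O: 0·a + 0.08·b = 1
Solving simultaneously: a = 10.5882, b = 12.5.

10.6 kg product A, 12.5 kg product B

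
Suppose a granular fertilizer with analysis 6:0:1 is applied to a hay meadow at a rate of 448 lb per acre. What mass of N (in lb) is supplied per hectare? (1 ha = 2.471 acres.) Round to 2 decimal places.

nitrogen per acre = 448 × 6% = 26.88 lb.
Convert to per hectare: 26.88 × 2.471 = 66.4205 lb.

66.42 lb N per hectare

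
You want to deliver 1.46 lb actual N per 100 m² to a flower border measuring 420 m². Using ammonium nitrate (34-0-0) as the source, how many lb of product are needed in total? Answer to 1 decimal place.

18.0 lb

Product per 100 m² = 1.46 / 34% = 4.29412 lb.
Total product = 4.29412 × 420 / 100 = 18.0353 lb.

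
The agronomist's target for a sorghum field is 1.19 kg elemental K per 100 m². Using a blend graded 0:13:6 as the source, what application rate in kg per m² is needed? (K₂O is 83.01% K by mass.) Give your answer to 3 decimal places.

0.239 kg of product per sq m

As K₂O: 1.19 / 0.8301 = 1.43356 kg per 100 m².
Product per 100 m² = 1.43356 / 6% = 23.8927 kg.
Convert to per m²: 23.8927 × 0.01 = 0.238927 kg.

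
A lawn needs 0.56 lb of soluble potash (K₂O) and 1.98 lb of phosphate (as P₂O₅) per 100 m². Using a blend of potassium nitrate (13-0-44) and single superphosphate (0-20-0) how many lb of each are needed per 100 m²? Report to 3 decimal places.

1.273 lb potassium nitrate, 9.900 lb single superphosphate

With a, b = lb per 100 m² of potassium nitrate and single superphosphate:
K₂O: 0.44·a + 0·b = 0.56
P₂O₅: 0·a + 0.2·b = 1.98
Solving simultaneously: a = 1.27273, b = 9.9.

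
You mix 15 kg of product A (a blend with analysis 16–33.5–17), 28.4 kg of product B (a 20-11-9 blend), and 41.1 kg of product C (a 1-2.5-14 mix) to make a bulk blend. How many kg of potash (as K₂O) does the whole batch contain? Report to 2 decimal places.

10.86 kg K₂O

K₂O mass = 17%×15 + 9%×28.4 + 14%×41.1 = 10.86 kg.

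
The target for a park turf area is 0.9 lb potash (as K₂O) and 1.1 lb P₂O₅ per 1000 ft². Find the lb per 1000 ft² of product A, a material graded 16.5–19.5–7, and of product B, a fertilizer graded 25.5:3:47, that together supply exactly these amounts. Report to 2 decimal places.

5.47 lb product A, 1.10 lb product B

With a, b = lb per 1000 ft² of product A and product B:
K₂O: 0.07·a + 0.47·b = 0.9
P₂O₅: 0.195·a + 0.03·b = 1.1
Eliminate a: (row1) − 0.07/0.195·(row2) → 0.459231·b = 0.505128, so b = 1.09994.
Back-substitute: a = (0.9 − 0.47·1.09994) / 0.07 = 5.4718.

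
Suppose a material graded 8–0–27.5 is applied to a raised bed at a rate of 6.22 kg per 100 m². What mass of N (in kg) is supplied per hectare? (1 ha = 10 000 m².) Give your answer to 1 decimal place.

49.8 kg N per hectare

nitrogen per 100 m² = 6.22 × 8% = 0.4976 kg.
Convert to per hectare: 0.4976 × 100 = 49.76 kg.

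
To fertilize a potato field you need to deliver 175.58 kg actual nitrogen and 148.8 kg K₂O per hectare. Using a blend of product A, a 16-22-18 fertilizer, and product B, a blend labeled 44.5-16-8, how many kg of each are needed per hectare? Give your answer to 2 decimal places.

775.18 kg product A, 115.85 kg product B

Per-hectare balance (a = product A, b = product B):
N: 0.16·a + 0.445·b = 175.58
K₂O: 0.18·a + 0.08·b = 148.8
From row1: a = (175.58 − 0.445·b) / 0.16.
Into row2: 0.18·(175.58 − 0.445·b)/0.16 + 0.08·b = 148.8 → b = 115.845, a = 775.1798.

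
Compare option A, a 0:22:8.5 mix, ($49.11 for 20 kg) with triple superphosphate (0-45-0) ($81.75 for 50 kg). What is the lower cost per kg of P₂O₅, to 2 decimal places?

option A: P₂O₅ per bag = 20 × 22% = 4.4 kg; cost = 49.11 / 4.4 = $11.1614/kg P₂O₅.
triple superphosphate: P₂O₅ per bag = 50 × 45% = 22.5 kg; cost = 81.75 / 22.5 = $3.6333/kg P₂O₅.
triple superphosphate is cheaper.

$3.63 per kg P₂O₅ (triple superphosphate)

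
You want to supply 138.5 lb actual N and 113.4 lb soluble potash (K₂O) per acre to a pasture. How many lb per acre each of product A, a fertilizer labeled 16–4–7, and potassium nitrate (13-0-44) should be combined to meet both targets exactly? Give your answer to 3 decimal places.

753.638 lb product A, 137.830 lb potassium nitrate

With a, b = lb per acre of product A and potassium nitrate:
N: 0.16·a + 0.13·b = 138.5
K₂O: 0.07·a + 0.44·b = 113.4
Eliminate b: (row1) − 0.13/0.44·(row2) → 0.139318·a = 104.995, so a = 753.6378.
Then b = (113.4 − 0.07·753.6378) / 0.44 = 137.8303.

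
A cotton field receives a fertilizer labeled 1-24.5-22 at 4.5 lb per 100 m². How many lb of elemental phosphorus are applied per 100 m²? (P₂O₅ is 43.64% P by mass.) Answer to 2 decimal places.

P₂O₅ per 100 m² = 4.5 × 24.5% = 1.1025 lb.
Elemental P = 1.1025 × 0.4364 = 0.481131 lb per 100 m².

0.48 lb P per hundred sq m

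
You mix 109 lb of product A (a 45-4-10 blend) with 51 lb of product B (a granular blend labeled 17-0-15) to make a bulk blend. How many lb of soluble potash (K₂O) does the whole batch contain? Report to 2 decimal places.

18.55 lb K₂O

K₂O mass = 10%×109 + 15%×51 = 18.55 lb.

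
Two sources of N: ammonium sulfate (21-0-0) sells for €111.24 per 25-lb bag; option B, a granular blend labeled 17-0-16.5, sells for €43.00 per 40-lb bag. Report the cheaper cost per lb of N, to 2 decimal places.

€6.32 per lb N (option B)

ammonium sulfate: N per bag = 25 × 21% = 5.25 lb; cost = 111.24 / 5.25 = €21.1886/lb N.
option B: N per bag = 40 × 17% = 6.8 lb; cost = 43.00 / 6.8 = €6.3235/lb N.
option B is cheaper.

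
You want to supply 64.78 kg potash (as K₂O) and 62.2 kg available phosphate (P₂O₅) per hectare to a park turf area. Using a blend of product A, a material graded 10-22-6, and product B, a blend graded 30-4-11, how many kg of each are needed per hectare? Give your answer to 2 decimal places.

194.99 kg product A, 482.55 kg product B

Per-hectare balance (a = product A, b = product B):
K₂O: 0.06·a + 0.11·b = 64.78
P₂O₅: 0.22·a + 0.04·b = 62.2
From row1: a = (64.78 − 0.11·b) / 0.06.
Into row2: 0.22·(64.78 − 0.11·b)/0.06 + 0.04·b = 62.2 → b = 482.5505, a = 194.991.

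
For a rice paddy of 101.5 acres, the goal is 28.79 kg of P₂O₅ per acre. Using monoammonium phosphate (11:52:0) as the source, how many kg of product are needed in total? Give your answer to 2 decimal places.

Product per acre = 28.79 / 52% = 55.3654 kg.
Total product = 55.3654 × 101.5 = 5619.587 kg.

5619.59 kg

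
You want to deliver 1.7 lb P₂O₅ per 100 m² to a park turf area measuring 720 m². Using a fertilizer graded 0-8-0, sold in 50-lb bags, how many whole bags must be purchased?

Product per 100 m² = 1.7 / 8% = 21.25 lb.
Total product = 21.25 × 720 / 100 = 153 lb.
Bags = ⌈153 / 50⌉ = 4.

4 bags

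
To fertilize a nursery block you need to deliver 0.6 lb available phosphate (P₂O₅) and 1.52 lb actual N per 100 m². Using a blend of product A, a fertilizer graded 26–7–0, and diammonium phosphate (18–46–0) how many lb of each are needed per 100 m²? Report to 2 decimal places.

5.53 lb product A, 0.46 lb diammonium phosphate

Let a = lb of product A, b = lb of diammonium phosphate (per 100 m²).
P₂O₅: 0.07·a + 0.46·b = 0.6
N: 0.26·a + 0.18·b = 1.52
Eliminate b: (row1) − 0.46/0.18·(row2) → -0.594444·a = -3.28444, so a = 5.52523.
Then b = (1.52 − 0.26·5.52523) / 0.18 = 0.463551.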